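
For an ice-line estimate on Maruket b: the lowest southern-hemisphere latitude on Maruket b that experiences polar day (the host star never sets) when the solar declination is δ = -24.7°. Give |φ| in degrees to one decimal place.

Polar day requires cos H₀ = −tan φ tan δ ≤ −1, i.e. tan φ tan δ ≥ 1.
The boundary is |tan φ| · |tan δ| = 1, so |φ| = 90° − |δ| = 90° − 24.7° = 65.3° in the southern hemisphere.

|φ| = 65.3°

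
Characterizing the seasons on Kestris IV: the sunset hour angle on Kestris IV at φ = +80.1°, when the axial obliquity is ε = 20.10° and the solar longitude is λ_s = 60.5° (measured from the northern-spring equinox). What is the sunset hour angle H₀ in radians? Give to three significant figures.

Solar declination: sin δ = sin ε · sin λ_s = sin 20.10° × sin 60.5° = 0.29911, so δ = +17.404°.
Sunrise equation: cos H₀ = −tan φ · tan δ = -1.7960 ≤ −1, so the host star never sets (polar day) and H₀ = π.

H₀ = 3.14 rad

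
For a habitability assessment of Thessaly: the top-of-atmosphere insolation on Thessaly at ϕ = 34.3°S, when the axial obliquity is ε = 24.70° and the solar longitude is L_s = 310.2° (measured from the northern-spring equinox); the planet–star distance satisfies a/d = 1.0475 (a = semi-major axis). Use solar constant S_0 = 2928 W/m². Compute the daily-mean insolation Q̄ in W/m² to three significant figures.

Q̄ ≈ 1.11e+03 W/m²

Solar declination: sin δ = sin ε · sin L_s = sin 24.70° × sin 310.2° = -0.31917, so δ = -18.612°.
cos h₀ = −tan(-34.3°) tan(-18.612°) = -0.2297, h₀ = 1.8026 rad.
Bracket: h₀ sin ϕ sin δ + cos ϕ cos δ sin h₀ = 1.8026×-0.56353×-0.31917 + 0.82610×0.94770×0.97325 = 0.324219 + 0.761953 = 1.086172.
Inverse-square distance factor (a/d)² = 1.0475² = 1.097256.
Q̄ = (S_0/π) × 1.097256 × [bracket] = (2928/π) × 1.097256 × 1.086172 = 1111 W/m².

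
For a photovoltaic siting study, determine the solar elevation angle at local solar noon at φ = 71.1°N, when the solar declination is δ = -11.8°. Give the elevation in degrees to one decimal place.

7.1°

At local noon the hour angle is zero, so the zenith angle equals |φ − δ| = |+71.1° − (-11.800°)| = 82.900°.
Elevation = 90° − 82.900° = 7.1°.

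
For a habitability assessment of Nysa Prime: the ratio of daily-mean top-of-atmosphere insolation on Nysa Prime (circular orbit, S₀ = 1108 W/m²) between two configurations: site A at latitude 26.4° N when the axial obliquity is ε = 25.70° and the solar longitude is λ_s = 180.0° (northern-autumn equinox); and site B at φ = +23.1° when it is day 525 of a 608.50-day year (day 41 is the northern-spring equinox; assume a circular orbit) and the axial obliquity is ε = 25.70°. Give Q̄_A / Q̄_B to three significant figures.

— Configuration A (φ=+26.4°):
Solar declination: sin δ = sin ε · sin λ_s = sin 25.70° × sin 180.0° = 0.00000, so δ = +0.000°.
cos H₀ = −tan(+26.4°) tan(+0.000°) = -0.0000, H₀ = 1.5708 rad.
Bracket: H₀ sin φ sin δ + cos φ cos δ sin H₀ = 1.5708×0.44464×0.00000 + 0.89571×1.00000×1.00000 = 0.000000 + 0.895710 = 0.895710.
Q̄ = (S₀/π) × [bracket] = (1108/π) × 0.895710 = 315.91 W/m².
— Configuration B (φ=+23.1°):
Solar longitude: λ_s = 360° × (525 − 41)/608.50 = 286.343°.
sin δ = sin 25.70° × sin 286.343° = -0.41614, so δ = -24.591°.
cos H₀ = −tan(+23.1°) tan(-24.591°) = 0.1952, H₀ = 1.3743 rad.
Bracket: H₀ sin φ sin δ + cos φ cos δ sin H₀ = 1.3743×0.39234×-0.41614 + 0.91982×0.90930×0.98076 = -0.224380 + 0.820300 = 0.595920.
Q̄ = (S₀/π) × [bracket] = (1108/π) × 0.595920 = 210.17 W/m².
Ratio Q̄_A / Q̄_B = 315.91 / 210.17 = 1.503.

Q̄_A / Q̄_B ≈ 1.50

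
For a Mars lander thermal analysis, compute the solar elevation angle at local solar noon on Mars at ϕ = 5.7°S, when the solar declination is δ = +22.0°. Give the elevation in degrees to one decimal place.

62.3°

At local noon the hour angle is zero, so the zenith angle equals |ϕ − δ| = |-5.7° − (+22.000°)| = 27.700°.
Elevation = 90° − 27.700° = 62.3°.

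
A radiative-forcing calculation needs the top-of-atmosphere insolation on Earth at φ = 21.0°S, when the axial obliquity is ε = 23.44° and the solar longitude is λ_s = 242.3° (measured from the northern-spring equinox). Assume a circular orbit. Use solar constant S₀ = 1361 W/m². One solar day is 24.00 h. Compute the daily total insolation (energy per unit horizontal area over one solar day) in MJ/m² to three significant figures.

Solar declination: sin δ = sin ε · sin λ_s = sin 23.44° × sin 242.3° = -0.35220, so δ = -20.622°.
cos H₀ = −tan(-21.0°) tan(-20.622°) = -0.1445, H₀ = 1.7158 rad.
Bracket: H₀ sin φ sin δ + cos φ cos δ sin H₀ = 1.7158×-0.35837×-0.35220 + 0.93358×0.93592×0.98951 = 0.216565 + 0.864590 = 1.081155.
Q̄ = (S₀/π) × [bracket] = (1361/π) × 1.081155 = 468.38 W/m².
Daily total = Q̄ × 24.00 h × 3600 s/h = 468.38 × 24.00 × 3600 / 10⁶ = 40.47 MJ/m².

40.5 MJ/m²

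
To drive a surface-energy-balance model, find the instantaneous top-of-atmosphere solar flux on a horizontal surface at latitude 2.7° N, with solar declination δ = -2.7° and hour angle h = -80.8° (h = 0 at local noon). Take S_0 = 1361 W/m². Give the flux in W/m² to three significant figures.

214 W/m²

cos θ_z = sin ϕ sin δ + cos ϕ cos δ cos h = -0.002219 + 0.159526 = 0.157307.
Flux = S_0 · cos θ_z = 1361 × 0.157307 = 214.1 W/m².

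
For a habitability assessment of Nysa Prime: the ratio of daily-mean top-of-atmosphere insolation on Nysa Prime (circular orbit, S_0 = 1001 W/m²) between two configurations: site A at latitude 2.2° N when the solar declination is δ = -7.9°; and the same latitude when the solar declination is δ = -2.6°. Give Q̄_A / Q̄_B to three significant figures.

Q̄_A / Q̄_B ≈ 0.986

— Configuration A (ϕ=+2.2°):
cos h₀ = −tan(+2.2°) tan(-7.900°) = 0.0053, h₀ = 1.5655 rad.
Bracket: h₀ sin ϕ sin δ + cos ϕ cos δ sin h₀ = 1.5655×0.03839×-0.13744 + 0.99926×0.99051×0.99999 = -0.008260 + 0.989767 = 0.981507.
Q̄ = (S_0/π) × [bracket] = (1001/π) × 0.981507 = 312.74 W/m².
— Configuration B (ϕ=+2.2°):
cos h₀ = −tan(+2.2°) tan(-2.600°) = 0.0017, h₀ = 1.5691 rad.
Bracket: h₀ sin ϕ sin δ + cos ϕ cos δ sin h₀ = 1.5691×0.03839×-0.04536 + 0.99926×0.99897×1.00000 = -0.002732 + 0.998231 = 0.995499.
Q̄ = (S_0/π) × [bracket] = (1001/π) × 0.995499 = 317.19 W/m².
Ratio Q̄_A / Q̄_B = 312.74 / 317.19 = 0.9860.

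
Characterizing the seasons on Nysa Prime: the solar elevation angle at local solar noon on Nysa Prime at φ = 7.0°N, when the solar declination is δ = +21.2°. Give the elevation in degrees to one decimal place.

75.8°

At local noon the hour angle is zero, so the zenith angle equals |φ − δ| = |+7.0° − (+21.200°)| = 14.200°.
Elevation = 90° − 14.200° = 75.8°.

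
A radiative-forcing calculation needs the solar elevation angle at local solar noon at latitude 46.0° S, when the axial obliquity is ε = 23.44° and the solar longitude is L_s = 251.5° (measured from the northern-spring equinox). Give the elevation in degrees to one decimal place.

66.2°

Solar declination: sin δ = sin ε · sin L_s = sin 23.44° × sin 251.5° = -0.37723, so δ = -22.162°.
At local noon the hour angle is zero, so the zenith angle equals |ϕ − δ| = |-46.0° − (-22.162°)| = 23.838°.
Elevation = 90° − 23.838° = 66.2°.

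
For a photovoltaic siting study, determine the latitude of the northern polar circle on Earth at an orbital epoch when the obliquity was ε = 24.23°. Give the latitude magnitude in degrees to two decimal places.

65.77°

The polar circle is the lowest latitude that experiences at least one full rotation of continuous daylight at the northern-summer solstice; it lies at |φ| = 90° − ε = 90° − 24.23° = 65.77°.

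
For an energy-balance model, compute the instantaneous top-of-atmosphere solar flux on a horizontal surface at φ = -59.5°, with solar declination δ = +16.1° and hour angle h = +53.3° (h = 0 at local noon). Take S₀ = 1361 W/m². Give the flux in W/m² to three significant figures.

71.4 W/m²

cos θ_z = sin φ sin δ + cos φ cos δ cos h = -0.238942 + 0.291421 = 0.052479.
Flux = S₀ · cos θ_z = 1361 × 0.052479 = 71.42 W/m².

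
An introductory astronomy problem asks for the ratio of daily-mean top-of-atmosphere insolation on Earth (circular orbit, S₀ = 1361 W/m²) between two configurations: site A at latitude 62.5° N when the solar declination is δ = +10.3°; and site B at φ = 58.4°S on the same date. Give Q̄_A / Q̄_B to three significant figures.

— Configuration A (φ=+62.5°):
cos H₀ = −tan(+62.5°) tan(+10.300°) = -0.3491, H₀ = 1.9274 rad.
Bracket: H₀ sin φ sin δ + cos φ cos δ sin H₀ = 1.9274×0.88701×0.17880 + 0.46175×0.98389×0.93708 = 0.305681 + 0.425726 = 0.731407.
Q̄ = (S₀/π) × [bracket] = (1361/π) × 0.731407 = 316.86 W/m².
— Configuration B (φ=-58.4°):
cos H₀ = −tan(-58.4°) tan(+10.300°) = 0.2954, H₀ = 1.2709 rad.
Bracket: H₀ sin φ sin δ + cos φ cos δ sin H₀ = 1.2709×-0.85173×0.17880 + 0.52399×0.98389×0.95537 = -0.193545 + 0.492540 = 0.298995.
Q̄ = (S₀/π) × [bracket] = (1361/π) × 0.298995 = 129.53 W/m².
Ratio Q̄_A / Q̄_B = 316.86 / 129.53 = 2.446.

Q̄_A / Q̄_B ≈ 2.45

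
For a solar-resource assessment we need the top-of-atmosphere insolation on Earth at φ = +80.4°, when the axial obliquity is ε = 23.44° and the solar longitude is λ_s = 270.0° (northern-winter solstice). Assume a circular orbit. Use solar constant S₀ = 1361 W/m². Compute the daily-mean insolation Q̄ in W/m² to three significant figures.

Solar declination: sin δ = sin ε · sin λ_s = sin 23.44° × sin 270.0° = -0.39779, so δ = -23.440°.
cos H₀ = −tan(+80.4°) tan(-23.440°) = 2.5634 ≥ 1 ⇒ polar night, H₀ = 0 and Q̄ = 0.

Q̄ ≈ 0.00 W/m²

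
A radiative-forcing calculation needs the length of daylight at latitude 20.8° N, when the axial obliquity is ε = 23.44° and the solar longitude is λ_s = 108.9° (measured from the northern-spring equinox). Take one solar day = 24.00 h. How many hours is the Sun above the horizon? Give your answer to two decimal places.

13.18 h

Solar declination: sin δ = sin ε · sin λ_s = sin 23.44° × sin 108.9° = 0.37634, so δ = +22.107°.
cos H₀ = −tan φ · tan δ = −tan(+20.8°) × tan(+22.107°) = -0.1543, so H₀ = 1.7257 rad = 98.88°.
Daylight = 2H₀/(2π) × 24.00 h = (1.7257/π) × 24.00 = 13.18 h.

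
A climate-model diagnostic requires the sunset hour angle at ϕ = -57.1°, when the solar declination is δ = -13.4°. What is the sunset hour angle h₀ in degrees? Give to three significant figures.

cos h₀ = −tan ϕ · tan δ = −tan(-57.1°) × tan(-13.400°) = -0.3683, so h₀ = 1.9479 rad = 111.61°.

h₀ = 112°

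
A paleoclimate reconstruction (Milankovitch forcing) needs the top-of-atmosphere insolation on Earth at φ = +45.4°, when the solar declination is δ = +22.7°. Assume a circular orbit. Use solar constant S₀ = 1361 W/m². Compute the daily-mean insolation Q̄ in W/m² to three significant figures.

Q̄ ≈ 493 W/m²

cos H₀ = −tan(+45.4°) tan(+22.700°) = -0.4242, H₀ = 2.0089 rad.
Bracket: H₀ sin φ sin δ + cos φ cos δ sin H₀ = 2.0089×0.71203×0.38591 + 0.70215×0.92254×0.90557 = 0.552005 + 0.586593 = 1.138598.
Q̄ = (S₀/π) × [bracket] = (1361/π) × 1.138598 = 493.3 W/m².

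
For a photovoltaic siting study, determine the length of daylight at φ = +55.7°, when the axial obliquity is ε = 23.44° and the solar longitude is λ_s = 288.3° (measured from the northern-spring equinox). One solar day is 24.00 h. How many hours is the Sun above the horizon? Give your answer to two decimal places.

Solar declination: sin δ = sin ε · sin λ_s = sin 23.44° × sin 288.3° = -0.37767, so δ = -22.189°.
cos H₀ = −tan φ · tan δ = −tan(+55.7°) × tan(-22.189°) = 0.5979, so H₀ = 0.9299 rad = 53.28°.
Daylight = 2H₀/(2π) × 24.00 h = (0.9299/π) × 24.00 = 7.10 h.

7.10 h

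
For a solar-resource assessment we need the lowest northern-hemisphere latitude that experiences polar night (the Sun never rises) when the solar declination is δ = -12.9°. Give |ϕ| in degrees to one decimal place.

Polar night requires cos h₀ = −tan ϕ tan δ ≥ 1, i.e. tan ϕ tan δ ≤ −1.
The boundary is |tan ϕ| · |tan δ| = 1, so |ϕ| = 90° − |δ| = 90° − 12.9° = 77.1° in the northern hemisphere.

|ϕ| = 77.1°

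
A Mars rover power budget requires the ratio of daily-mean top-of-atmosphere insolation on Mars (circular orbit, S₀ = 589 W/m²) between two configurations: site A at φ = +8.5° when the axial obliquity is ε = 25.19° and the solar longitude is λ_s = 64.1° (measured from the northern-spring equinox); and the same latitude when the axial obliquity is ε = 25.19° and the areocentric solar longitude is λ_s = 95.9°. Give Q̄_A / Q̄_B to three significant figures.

Q̄_A / Q̄_B ≈ 1.01

— Configuration A (φ=+8.5°):
Solar declination: sin δ = sin ε · sin λ_s = sin 25.19° × sin 64.1° = 0.38287, so δ = +22.512°.
cos H₀ = −tan(+8.5°) tan(+22.512°) = -0.0619, H₀ = 1.6328 rad.
Bracket: H₀ sin φ sin δ + cos φ cos δ sin H₀ = 1.6328×0.14781×0.38287 + 0.98902×0.92380×0.99808 = 0.092403 + 0.911902 = 1.004305.
Q̄ = (S₀/π) × [bracket] = (589/π) × 1.004305 = 188.29 W/m².
— Configuration B (φ=+8.5°):
sin δ = sin 25.19° × sin 95.9° = 0.42337, so δ = +25.047°.
cos H₀ = −tan(+8.5°) tan(+25.047°) = -0.0698, H₀ = 1.6407 rad.
Bracket: H₀ sin φ sin δ + cos φ cos δ sin H₀ = 1.6407×0.14781×0.42337 + 0.98902×0.90596×0.99756 = 0.102672 + 0.893826 = 0.996498.
Q̄ = (S₀/π) × [bracket] = (589/π) × 0.996498 = 186.83 W/m².
Ratio Q̄_A / Q̄_B = 188.29 / 186.83 = 1.008.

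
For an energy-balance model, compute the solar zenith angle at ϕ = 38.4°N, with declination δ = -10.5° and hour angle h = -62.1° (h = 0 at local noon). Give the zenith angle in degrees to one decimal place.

θ_z = 75.7°

cos θ_z = sin ϕ sin δ + cos ϕ cos δ cos h = -0.113195 + 0.360573 = 0.247378.
θ_z = arccos(0.247378) = 75.7°.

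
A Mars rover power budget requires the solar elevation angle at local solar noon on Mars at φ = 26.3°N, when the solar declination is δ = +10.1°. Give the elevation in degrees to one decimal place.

At local noon the hour angle is zero, so the zenith angle equals |φ − δ| = |+26.3° − (+10.100°)| = 16.200°.
Elevation = 90° − 16.200° = 73.8°.

73.8°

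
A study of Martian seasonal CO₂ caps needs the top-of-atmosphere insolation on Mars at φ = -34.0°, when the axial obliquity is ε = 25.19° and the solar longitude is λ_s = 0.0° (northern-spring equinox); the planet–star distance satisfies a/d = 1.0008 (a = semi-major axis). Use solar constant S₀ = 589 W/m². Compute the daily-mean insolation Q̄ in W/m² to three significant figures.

Solar declination: sin δ = sin ε · sin λ_s = sin 25.19° × sin 0.0° = 0.00000, so δ = +0.000°.
cos H₀ = −tan(-34.0°) tan(+0.000°) = 0.0000, H₀ = 1.5708 rad.
Bracket: H₀ sin φ sin δ + cos φ cos δ sin H₀ = 1.5708×-0.55919×0.00000 + 0.82904×1.00000×1.00000 = -0.000000 + 0.829040 = 0.829040.
Inverse-square distance factor (a/d)² = 1.0008² = 1.001601.
Q̄ = (S₀/π) × 1.001601 × [bracket] = (589/π) × 1.001601 × 0.829040 = 155.7 W/m².

Q̄ ≈ 156 W/m²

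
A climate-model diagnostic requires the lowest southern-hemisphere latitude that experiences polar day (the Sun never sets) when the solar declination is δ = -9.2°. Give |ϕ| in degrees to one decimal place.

Polar day requires cos h₀ = −tan ϕ tan δ ≤ −1, i.e. tan ϕ tan δ ≥ 1.
The boundary is |tan ϕ| · |tan δ| = 1, so |ϕ| = 90° − |δ| = 90° − 9.2° = 80.8° in the southern hemisphere.

|ϕ| = 80.8°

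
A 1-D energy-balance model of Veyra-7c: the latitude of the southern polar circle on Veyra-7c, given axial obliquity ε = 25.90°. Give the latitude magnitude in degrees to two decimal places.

64.10°

The polar circle is the lowest latitude that experiences at least one full rotation of continuous darkness at the northern-summer solstice; it lies at |ϕ| = 90° − ε = 90° − 25.90° = 64.10°.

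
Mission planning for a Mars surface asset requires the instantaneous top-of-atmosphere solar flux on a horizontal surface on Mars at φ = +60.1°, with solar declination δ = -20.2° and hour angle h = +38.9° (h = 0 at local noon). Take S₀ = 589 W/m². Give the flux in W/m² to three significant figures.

cos θ_z = sin φ sin δ + cos φ cos δ cos h = -0.299338 + 0.364083 = 0.064745.
Flux = S₀ · cos θ_z = 589 × 0.064745 = 38.13 W/m².

38.1 W/m²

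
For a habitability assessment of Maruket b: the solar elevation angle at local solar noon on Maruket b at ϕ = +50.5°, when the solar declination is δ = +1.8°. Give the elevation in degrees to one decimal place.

41.3°

At local noon the hour angle is zero, so the zenith angle equals |ϕ − δ| = |+50.5° − (+1.800°)| = 48.700°.
Elevation = 90° − 48.700° = 41.3°.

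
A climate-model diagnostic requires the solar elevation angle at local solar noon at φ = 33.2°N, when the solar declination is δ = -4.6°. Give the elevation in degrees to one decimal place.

52.2°

At local noon the hour angle is zero, so the zenith angle equals |φ − δ| = |+33.2° − (-4.600°)| = 37.800°.
Elevation = 90° − 37.800° = 52.2°.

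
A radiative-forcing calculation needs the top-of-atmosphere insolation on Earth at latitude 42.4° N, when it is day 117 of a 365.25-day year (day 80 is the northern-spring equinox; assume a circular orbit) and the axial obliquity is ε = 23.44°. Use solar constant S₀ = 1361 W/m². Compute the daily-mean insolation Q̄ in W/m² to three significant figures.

Q̄ ≈ 427 W/m²

Solar longitude: λ_s = 360° × (117 − 80)/365.25 = 36.468°.
sin δ = sin 23.44° × sin 36.468° = 0.23644, so δ = +13.676°.
cos H₀ = −tan(+42.4°) tan(+13.676°) = -0.2222, H₀ = 1.7949 rad.
Bracket: H₀ sin φ sin δ + cos φ cos δ sin H₀ = 1.7949×0.67430×0.23644 + 0.73846×0.97165×0.97500 = 0.286164 + 0.699587 = 0.985751.
Q̄ = (S₀/π) × [bracket] = (1361/π) × 0.985751 = 427.0 W/m².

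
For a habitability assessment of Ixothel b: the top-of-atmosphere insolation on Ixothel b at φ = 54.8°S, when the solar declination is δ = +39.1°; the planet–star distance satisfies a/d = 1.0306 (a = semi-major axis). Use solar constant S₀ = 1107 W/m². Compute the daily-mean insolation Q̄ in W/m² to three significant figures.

cos H₀ = −tan(-54.8°) tan(+39.100°) = 1.1520 ≥ 1 ⇒ polar night, H₀ = 0 and Q̄ = 0.
Inverse-square distance factor (a/d)² = 1.0306² = 1.062136.

Q̄ ≈ 0.00 W/m²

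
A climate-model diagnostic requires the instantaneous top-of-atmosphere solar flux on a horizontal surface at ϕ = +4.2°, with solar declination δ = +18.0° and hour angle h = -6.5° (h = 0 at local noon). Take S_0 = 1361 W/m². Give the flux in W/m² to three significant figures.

1.31e+03 W/m²

cos θ_z = sin ϕ sin δ + cos ϕ cos δ cos h = 0.022632 + 0.942405 = 0.965037.
Flux = S_0 · cos θ_z = 1361 × 0.965037 = 1313 W/m².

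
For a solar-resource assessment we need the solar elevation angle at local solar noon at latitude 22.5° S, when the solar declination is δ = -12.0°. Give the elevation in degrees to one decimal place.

At local noon the hour angle is zero, so the zenith angle equals |φ − δ| = |-22.5° − (-12.000°)| = 10.500°.
Elevation = 90° − 10.500° = 79.5°.

79.5°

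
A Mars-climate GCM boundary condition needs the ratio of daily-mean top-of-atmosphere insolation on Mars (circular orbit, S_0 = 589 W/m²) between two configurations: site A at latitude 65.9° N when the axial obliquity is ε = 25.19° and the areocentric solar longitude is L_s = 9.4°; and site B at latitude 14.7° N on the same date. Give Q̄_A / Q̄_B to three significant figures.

— Configuration A (ϕ=+65.9°):
sin δ = sin 25.19° × sin 9.4° = 0.06952, so δ = +3.986°.
cos h₀ = −tan(+65.9°) tan(+3.986°) = -0.1558, h₀ = 1.7272 rad.
Bracket: h₀ sin ϕ sin δ + cos ϕ cos δ sin h₀ = 1.7272×0.91283×0.06952 + 0.40833×0.99758×0.98779 = 0.109608 + 0.402368 = 0.511976.
Q̄ = (S_0/π) × [bracket] = (589/π) × 0.511976 = 95.988 W/m².
— Configuration B (ϕ=+14.7°):
cos h₀ = −tan(+14.7°) tan(+3.986°) = -0.0183, h₀ = 1.5891 rad.
Bracket: h₀ sin ϕ sin δ + cos ϕ cos δ sin h₀ = 1.5891×0.25376×0.06952 + 0.96727×0.99758×0.99983 = 0.028034 + 0.964765 = 0.992799.
Q̄ = (S_0/π) × [bracket] = (589/π) × 0.992799 = 186.13 W/m².
Ratio Q̄_A / Q̄_B = 95.988 / 186.13 = 0.5157.

Q̄_A / Q̄_B ≈ 0.516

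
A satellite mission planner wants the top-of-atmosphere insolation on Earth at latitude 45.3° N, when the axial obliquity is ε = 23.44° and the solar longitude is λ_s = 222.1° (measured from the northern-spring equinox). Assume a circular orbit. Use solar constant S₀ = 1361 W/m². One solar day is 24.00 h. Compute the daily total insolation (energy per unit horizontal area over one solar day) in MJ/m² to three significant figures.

Solar declination: sin δ = sin ε · sin λ_s = sin 23.44° × sin 222.1° = -0.26669, so δ = -15.467°.
cos H₀ = −tan(+45.3°) tan(-15.467°) = 0.2796, H₀ = 1.2874 rad.
Bracket: H₀ sin φ sin δ + cos φ cos δ sin H₀ = 1.2874×0.71080×-0.26669 + 0.70339×0.96378×0.96011 = -0.244044 + 0.650871 = 0.406827.
Q̄ = (S₀/π) × [bracket] = (1361/π) × 0.406827 = 176.25 W/m².
Daily total = Q̄ × 24.00 h × 3600 s/h = 176.25 × 24.00 × 3600 / 10⁶ = 15.23 MJ/m².

15.2 MJ/m²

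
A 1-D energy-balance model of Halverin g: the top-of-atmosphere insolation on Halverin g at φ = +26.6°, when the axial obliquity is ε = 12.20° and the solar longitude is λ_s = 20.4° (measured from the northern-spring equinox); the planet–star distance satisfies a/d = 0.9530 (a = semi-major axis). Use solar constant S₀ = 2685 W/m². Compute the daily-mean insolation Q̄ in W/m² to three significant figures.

Solar declination: sin δ = sin ε · sin λ_s = sin 12.20° × sin 20.4° = 0.07366, so δ = +4.224°.
cos H₀ = −tan(+26.6°) tan(+4.224°) = -0.0370, H₀ = 1.6078 rad.
Bracket: H₀ sin φ sin δ + cos φ cos δ sin H₀ = 1.6078×0.44776×0.07366 + 0.89415×0.99728×0.99932 = 0.053028 + 0.891112 = 0.944140.
Inverse-square distance factor (a/d)² = 0.9530² = 0.908209.
Q̄ = (S₀/π) × 0.908209 × [bracket] = (2685/π) × 0.908209 × 0.944140 = 732.9 W/m².

Q̄ ≈ 733 W/m²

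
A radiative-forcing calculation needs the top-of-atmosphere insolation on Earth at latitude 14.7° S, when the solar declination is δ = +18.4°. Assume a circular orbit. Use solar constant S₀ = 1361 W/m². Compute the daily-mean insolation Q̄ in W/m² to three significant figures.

Q̄ ≈ 345 W/m²

cos H₀ = −tan(-14.7°) tan(+18.400°) = 0.0873, H₀ = 1.4834 rad.
Bracket: H₀ sin φ sin δ + cos φ cos δ sin H₀ = 1.4834×-0.25376×0.31565 + 0.96727×0.94888×0.99618 = -0.118819 + 0.914317 = 0.795498.
Q̄ = (S₀/π) × [bracket] = (1361/π) × 0.795498 = 344.6 W/m².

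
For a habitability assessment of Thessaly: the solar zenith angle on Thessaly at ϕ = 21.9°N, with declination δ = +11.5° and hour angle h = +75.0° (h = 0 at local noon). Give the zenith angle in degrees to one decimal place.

cos θ_z = sin ϕ sin δ + cos ϕ cos δ cos h = 0.074362 + 0.235321 = 0.309683.
θ_z = arccos(0.309683) = 72.0°.

θ_z = 72.0°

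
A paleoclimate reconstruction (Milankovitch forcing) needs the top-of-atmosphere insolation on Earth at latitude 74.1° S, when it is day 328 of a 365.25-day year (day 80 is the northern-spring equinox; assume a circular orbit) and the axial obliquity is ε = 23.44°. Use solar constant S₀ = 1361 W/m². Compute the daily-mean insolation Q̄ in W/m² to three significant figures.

Q̄ ≈ 470 W/m²

Solar longitude: λ_s = 360° × (328 − 80)/365.25 = 244.435°.
sin δ = sin 23.44° × sin 244.435° = -0.35884, so δ = -21.029°.
cos H₀ = −tan(-74.1°) tan(-21.029°) = -1.3496 ≤ −1 ⇒ polar day, H₀ = π.
Bracket: H₀ sin φ sin δ + cos φ cos δ sin H₀ = 3.1416×-0.96174×-0.35884 + 0.27396×0.93340×0.00000 = 1.084200 + 0.000000 = 1.084200.
Q̄ = (S₀/π) × [bracket] = (1361/π) × 1.084200 = 469.7 W/m².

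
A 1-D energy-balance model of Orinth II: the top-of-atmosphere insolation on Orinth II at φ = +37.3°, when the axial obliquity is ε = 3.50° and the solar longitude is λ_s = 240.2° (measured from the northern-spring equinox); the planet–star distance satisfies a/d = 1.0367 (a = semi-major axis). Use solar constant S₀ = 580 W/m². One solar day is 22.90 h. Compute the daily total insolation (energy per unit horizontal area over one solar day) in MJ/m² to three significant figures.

Solar declination: sin δ = sin ε · sin λ_s = sin 3.50° × sin 240.2° = -0.05298, so δ = -3.037°.
cos H₀ = −tan(+37.3°) tan(-3.037°) = 0.0404, H₀ = 1.5304 rad.
Bracket: H₀ sin φ sin δ + cos φ cos δ sin H₀ = 1.5304×0.60599×-0.05298 + 0.79547×0.99860×0.99918 = -0.049134 + 0.793705 = 0.744571.
Inverse-square distance factor (a/d)² = 1.0367² = 1.074747.
Q̄ = (S₀/π) × 1.074747 × [bracket] = (580/π) × 1.074747 × 0.744571 = 147.74 W/m².
Daily total = Q̄ × 22.90 h × 3600 s/h = 147.74 × 22.90 × 3600 / 10⁶ = 12.18 MJ/m².

12.2 MJ/m²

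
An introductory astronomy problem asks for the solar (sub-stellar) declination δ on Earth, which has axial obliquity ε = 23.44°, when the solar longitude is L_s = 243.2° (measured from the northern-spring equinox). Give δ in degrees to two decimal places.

sin δ = sin ε · sin L_s = sin 23.44° × sin 243.2° = -0.355060.
δ = arcsin(-0.355060) = -20.80°.

δ = -20.80°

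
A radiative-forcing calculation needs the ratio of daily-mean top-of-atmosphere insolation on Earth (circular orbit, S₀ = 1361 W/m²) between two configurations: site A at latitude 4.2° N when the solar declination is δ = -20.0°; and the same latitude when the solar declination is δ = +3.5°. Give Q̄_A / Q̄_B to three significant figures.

Q̄_A / Q̄_B ≈ 0.896

— Configuration A (φ=+4.2°):
cos H₀ = −tan(+4.2°) tan(-20.000°) = 0.0267, H₀ = 1.5441 rad.
Bracket: H₀ sin φ sin δ + cos φ cos δ sin H₀ = 1.5441×0.07324×-0.34202 + 0.99731×0.93969×0.99964 = -0.038679 + 0.936825 = 0.898146.
Q̄ = (S₀/π) × [bracket] = (1361/π) × 0.898146 = 389.09 W/m².
— Configuration B (φ=+4.2°):
cos H₀ = −tan(+4.2°) tan(+3.500°) = -0.0045, H₀ = 1.5753 rad.
Bracket: H₀ sin φ sin δ + cos φ cos δ sin H₀ = 1.5753×0.07324×0.06105 + 0.99731×0.99813×0.99999 = 0.007044 + 0.995435 = 1.002479.
Q̄ = (S₀/π) × [bracket] = (1361/π) × 1.002479 = 434.29 W/m².
Ratio Q̄_A / Q̄_B = 389.09 / 434.29 = 0.8959.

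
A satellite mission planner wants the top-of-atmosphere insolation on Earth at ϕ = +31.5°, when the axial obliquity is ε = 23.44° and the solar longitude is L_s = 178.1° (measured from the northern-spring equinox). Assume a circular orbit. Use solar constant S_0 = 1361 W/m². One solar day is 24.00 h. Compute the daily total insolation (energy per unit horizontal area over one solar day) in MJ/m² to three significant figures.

Solar declination: sin δ = sin ε · sin L_s = sin 23.44° × sin 178.1° = 0.01319, so δ = +0.756°.
cos h₀ = −tan(+31.5°) tan(+0.756°) = -0.0081, h₀ = 1.5789 rad.
Bracket: h₀ sin ϕ sin δ + cos ϕ cos δ sin h₀ = 1.5789×0.52250×0.01319 + 0.85264×0.99991×0.99997 = 0.010881 + 0.852538 = 0.863419.
Q̄ = (S_0/π) × [bracket] = (1361/π) × 0.863419 = 374.05 W/m².
Daily total = Q̄ × 24.00 h × 3600 s/h = 374.05 × 24.00 × 3600 / 10⁶ = 32.32 MJ/m².

32.3 MJ/m²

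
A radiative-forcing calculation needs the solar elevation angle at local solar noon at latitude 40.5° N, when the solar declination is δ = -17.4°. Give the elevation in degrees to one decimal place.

32.1°

At local noon the hour angle is zero, so the zenith angle equals |φ − δ| = |+40.5° − (-17.400°)| = 57.900°.
Elevation = 90° − 57.900° = 32.1°.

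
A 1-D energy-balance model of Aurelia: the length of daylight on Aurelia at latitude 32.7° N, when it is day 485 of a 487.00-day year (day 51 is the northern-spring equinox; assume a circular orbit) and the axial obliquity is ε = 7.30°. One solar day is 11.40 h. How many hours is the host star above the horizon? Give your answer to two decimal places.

5.51 h

Solar longitude: λ_s = 360° × (485 − 51)/487.00 = 320.821°.
sin δ = sin 7.30° × sin 320.821° = -0.08027, so δ = -4.604°.
cos H₀ = −tan φ · tan δ = −tan(+32.7°) × tan(-4.604°) = 0.0517, so H₀ = 1.5191 rad = 87.04°.
Daylight = 2H₀/(2π) × 11.40 h = (1.5191/π) × 11.40 = 5.51 h.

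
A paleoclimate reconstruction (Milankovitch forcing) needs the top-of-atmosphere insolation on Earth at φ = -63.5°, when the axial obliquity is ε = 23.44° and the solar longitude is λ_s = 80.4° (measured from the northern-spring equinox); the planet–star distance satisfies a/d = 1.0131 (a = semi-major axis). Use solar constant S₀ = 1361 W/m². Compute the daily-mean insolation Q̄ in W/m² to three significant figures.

Q̄ ≈ 9.55 W/m²

Solar declination: sin δ = sin ε · sin λ_s = sin 23.44° × sin 80.4° = 0.39222, so δ = +23.093°.
cos H₀ = −tan(-63.5°) tan(+23.093°) = 0.8552, H₀ = 0.5449 rad.
Bracket: H₀ sin φ sin δ + cos φ cos δ sin H₀ = 0.5449×-0.89493×0.39222 + 0.44620×0.91987×0.51831 = -0.191265 + 0.212738 = 0.021473.
Inverse-square distance factor (a/d)² = 1.0131² = 1.026372.
Q̄ = (S₀/π) × 1.026372 × [bracket] = (1361/π) × 1.026372 × 0.021473 = 9.548 W/m².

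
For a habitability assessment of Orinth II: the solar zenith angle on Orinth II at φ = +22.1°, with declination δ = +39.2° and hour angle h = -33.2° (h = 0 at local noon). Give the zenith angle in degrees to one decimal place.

θ_z = 33.0°

cos θ_z = sin φ sin δ + cos φ cos δ cos h = 0.237785 + 0.600804 = 0.838589.
θ_z = arccos(0.838589) = 33.0°.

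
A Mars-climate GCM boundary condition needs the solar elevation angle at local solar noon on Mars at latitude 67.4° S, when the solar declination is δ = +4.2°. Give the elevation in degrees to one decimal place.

18.4°

At local noon the hour angle is zero, so the zenith angle equals |φ − δ| = |-67.4° − (+4.200°)| = 71.600°.
Elevation = 90° − 71.600° = 18.4°.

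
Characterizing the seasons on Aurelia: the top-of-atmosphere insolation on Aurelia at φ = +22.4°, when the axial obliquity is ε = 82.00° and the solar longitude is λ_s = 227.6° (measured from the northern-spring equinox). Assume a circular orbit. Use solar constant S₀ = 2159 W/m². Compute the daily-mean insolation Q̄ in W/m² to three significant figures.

Solar declination: sin δ = sin ε · sin λ_s = sin 82.00° × sin 227.6° = -0.73127, so δ = -46.993°.
cos H₀ = −tan(+22.4°) tan(-46.993°) = 0.4419, H₀ = 1.1131 rad.
Bracket: H₀ sin φ sin δ + cos φ cos δ sin H₀ = 1.1131×0.38107×-0.73127 + 0.92455×0.68209×0.89707 = -0.310182 + 0.565716 = 0.255534.
Q̄ = (S₀/π) × [bracket] = (2159/π) × 0.255534 = 175.6 W/m².

Q̄ ≈ 176 W/m²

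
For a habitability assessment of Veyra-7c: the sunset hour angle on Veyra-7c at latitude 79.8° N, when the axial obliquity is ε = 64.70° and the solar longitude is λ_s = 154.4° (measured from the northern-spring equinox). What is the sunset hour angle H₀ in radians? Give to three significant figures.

H₀ = 3.14 rad

Solar declination: sin δ = sin ε · sin λ_s = sin 64.70° × sin 154.4° = 0.39064, so δ = +22.994°.
Sunrise equation: cos H₀ = −tan φ · tan δ = -2.3585 ≤ −1, so the host star never sets (polar day) and H₀ = π.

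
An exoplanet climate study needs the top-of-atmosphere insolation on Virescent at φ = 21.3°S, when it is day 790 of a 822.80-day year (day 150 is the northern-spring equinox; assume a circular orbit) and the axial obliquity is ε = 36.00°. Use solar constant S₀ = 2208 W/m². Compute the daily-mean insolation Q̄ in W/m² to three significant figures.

Solar longitude: λ_s = 360° × (790 − 150)/822.80 = 280.019°.
sin δ = sin 36.00° × sin 280.019° = -0.57882, so δ = -35.368°.
cos H₀ = −tan(-21.3°) tan(-35.368°) = -0.2767, H₀ = 1.8512 rad.
Bracket: H₀ sin φ sin δ + cos φ cos δ sin H₀ = 1.8512×-0.36325×-0.57882 + 0.93169×0.81545×0.96094 = 0.389227 + 0.730071 = 1.119298.
Q̄ = (S₀/π) × [bracket] = (2208/π) × 1.119298 = 786.7 W/m².

Q̄ ≈ 787 W/m²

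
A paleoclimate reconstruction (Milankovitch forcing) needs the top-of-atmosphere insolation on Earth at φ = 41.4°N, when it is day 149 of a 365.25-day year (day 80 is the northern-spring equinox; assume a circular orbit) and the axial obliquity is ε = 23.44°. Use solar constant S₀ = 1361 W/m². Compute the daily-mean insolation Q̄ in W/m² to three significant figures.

Solar longitude: λ_s = 360° × (149 − 80)/365.25 = 68.008°.
sin δ = sin 23.44° × sin 68.008° = 0.36884, so δ = +21.644°.
cos H₀ = −tan(+41.4°) tan(+21.644°) = -0.3498, H₀ = 1.9282 rad.
Bracket: H₀ sin φ sin δ + cos φ cos δ sin H₀ = 1.9282×0.66131×0.36884 + 0.75011×0.92949×0.93681 = 0.470322 + 0.653162 = 1.123484.
Q̄ = (S₀/π) × [bracket] = (1361/π) × 1.123484 = 486.7 W/m².

Q̄ ≈ 487 W/m²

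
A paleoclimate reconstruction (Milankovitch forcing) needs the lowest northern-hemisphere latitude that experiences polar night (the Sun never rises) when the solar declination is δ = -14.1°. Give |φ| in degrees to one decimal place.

Polar night requires cos H₀ = −tan φ tan δ ≥ 1, i.e. tan φ tan δ ≤ −1.
The boundary is |tan φ| · |tan δ| = 1, so |φ| = 90° − |δ| = 90° − 14.1° = 75.9° in the northern hemisphere.

|φ| = 75.9°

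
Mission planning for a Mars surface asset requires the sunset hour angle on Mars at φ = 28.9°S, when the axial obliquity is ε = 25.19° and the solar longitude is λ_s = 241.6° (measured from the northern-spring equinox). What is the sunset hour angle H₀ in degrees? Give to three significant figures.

H₀ = 103°

Solar declination: sin δ = sin ε · sin λ_s = sin 25.19° × sin 241.6° = -0.37440, so δ = -21.987°.
cos H₀ = −tan φ · tan δ = −tan(-28.9°) × tan(-21.987°) = -0.2229, so H₀ = 1.7956 rad = 102.88°.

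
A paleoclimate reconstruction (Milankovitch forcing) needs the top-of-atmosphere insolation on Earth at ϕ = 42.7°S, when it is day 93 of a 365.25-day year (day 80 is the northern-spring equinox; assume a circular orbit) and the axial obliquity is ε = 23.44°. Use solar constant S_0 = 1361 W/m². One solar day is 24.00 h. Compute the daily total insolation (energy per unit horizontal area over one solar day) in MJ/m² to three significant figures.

24.0 MJ/m²

Solar longitude: L_s = 360° × (93 − 80)/365.25 = 12.813°.
sin δ = sin 23.44° × sin 12.813° = 0.08822, so δ = +5.061°.
cos h₀ = −tan(-42.7°) tan(+5.061°) = 0.0817, h₀ = 1.4890 rad.
Bracket: h₀ sin ϕ sin δ + cos ϕ cos δ sin h₀ = 1.4890×-0.67816×0.08822 + 0.73491×0.99610×0.99665 = -0.089083 + 0.729592 = 0.640509.
Q̄ = (S_0/π) × [bracket] = (1361/π) × 0.640509 = 277.48 W/m².
Daily total = Q̄ × 24.00 h × 3600 s/h = 277.48 × 24.00 × 3600 / 10⁶ = 23.97 MJ/m².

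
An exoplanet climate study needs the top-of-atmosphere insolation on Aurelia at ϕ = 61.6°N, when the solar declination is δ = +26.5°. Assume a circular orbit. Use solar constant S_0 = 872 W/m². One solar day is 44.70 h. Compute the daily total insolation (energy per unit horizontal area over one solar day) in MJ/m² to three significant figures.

55.5 MJ/m²

cos h₀ = −tan(+61.6°) tan(+26.500°) = -0.9221, h₀ = 2.7443 rad.
Bracket: h₀ sin ϕ sin δ + cos ϕ cos δ sin h₀ = 2.7443×0.87965×0.44620 + 0.47562×0.89493×0.38693 = 1.077137 + 0.164695 = 1.241832.
Q̄ = (S_0/π) × [bracket] = (872/π) × 1.241832 = 344.69 W/m².
Daily total = Q̄ × 44.70 h × 3600 s/h = 344.69 × 44.70 × 3600 / 10⁶ = 55.47 MJ/m².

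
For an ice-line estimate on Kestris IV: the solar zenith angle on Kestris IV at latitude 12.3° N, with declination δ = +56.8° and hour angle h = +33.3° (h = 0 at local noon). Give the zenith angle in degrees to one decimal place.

θ_z = 51.3°

cos θ_z = sin φ sin δ + cos φ cos δ cos h = 0.178256 + 0.447152 = 0.625408.
θ_z = arccos(0.625408) = 51.3°.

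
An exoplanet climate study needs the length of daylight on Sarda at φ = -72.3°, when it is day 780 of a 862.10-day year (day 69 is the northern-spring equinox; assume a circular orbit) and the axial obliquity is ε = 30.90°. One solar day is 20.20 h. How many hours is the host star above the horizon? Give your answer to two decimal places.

Solar longitude: λ_s = 360° × (780 − 69)/862.10 = 296.903°.
sin δ = sin 30.90° × sin 296.903° = -0.45796, so δ = -27.256°.
Sunrise equation: cos H₀ = −tan φ · tan δ = -1.6142 ≤ −1, so the host star never sets (polar day) and H₀ = π.
Daylight = 2H₀/(2π) × 20.20 h = (3.1416/π) × 20.20 = 20.20 h.

20.20 h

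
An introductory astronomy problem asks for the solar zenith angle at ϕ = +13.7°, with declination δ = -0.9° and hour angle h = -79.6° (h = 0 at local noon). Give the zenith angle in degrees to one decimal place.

cos θ_z = sin ϕ sin δ + cos ϕ cos δ cos h = -0.003720 + 0.175362 = 0.171642.
θ_z = arccos(0.171642) = 80.1°.

θ_z = 80.1°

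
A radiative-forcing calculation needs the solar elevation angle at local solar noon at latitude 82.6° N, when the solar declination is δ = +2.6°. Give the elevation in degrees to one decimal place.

10.0°

At local noon the hour angle is zero, so the zenith angle equals |ϕ − δ| = |+82.6° − (+2.600°)| = 80.000°.
Elevation = 90° − 80.000° = 10.0°.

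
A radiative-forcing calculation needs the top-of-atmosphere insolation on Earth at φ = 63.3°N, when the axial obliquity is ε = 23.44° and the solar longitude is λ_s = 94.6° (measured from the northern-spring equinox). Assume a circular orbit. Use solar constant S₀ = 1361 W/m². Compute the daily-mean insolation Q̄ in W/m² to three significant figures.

Solar declination: sin δ = sin ε · sin λ_s = sin 23.44° × sin 94.6° = 0.39651, so δ = +23.360°.
cos H₀ = −tan(+63.3°) tan(+23.360°) = -0.8588, H₀ = 2.6036 rad.
Bracket: H₀ sin φ sin δ + cos φ cos δ sin H₀ = 2.6036×0.89337×0.39651 + 0.44932×0.91803×0.51238 = 0.922274 + 0.211351 = 1.133625.
Q̄ = (S₀/π) × [bracket] = (1361/π) × 1.133625 = 491.1 W/m².

Q̄ ≈ 491 W/m²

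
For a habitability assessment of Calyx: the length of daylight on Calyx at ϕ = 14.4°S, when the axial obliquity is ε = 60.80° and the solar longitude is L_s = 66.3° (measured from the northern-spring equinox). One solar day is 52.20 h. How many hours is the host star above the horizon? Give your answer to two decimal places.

20.31 h

Solar declination: sin δ = sin ε · sin L_s = sin 60.80° × sin 66.3° = 0.79930, so δ = +53.064°.
cos h₀ = −tan ϕ · tan δ = −tan(-14.4°) × tan(+53.064°) = 0.3415, so h₀ = 1.2223 rad = 70.03°.
Daylight = 2h₀/(2π) × 52.20 h = (1.2223/π) × 52.20 = 20.31 h.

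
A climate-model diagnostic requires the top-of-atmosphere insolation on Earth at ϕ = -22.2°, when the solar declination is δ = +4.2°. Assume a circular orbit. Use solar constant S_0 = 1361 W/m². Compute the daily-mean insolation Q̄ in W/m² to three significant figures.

cos h₀ = −tan(-22.2°) tan(+4.200°) = 0.0300, h₀ = 1.5408 rad.
Bracket: h₀ sin ϕ sin δ + cos ϕ cos δ sin h₀ = 1.5408×-0.37784×0.07324 + 0.92587×0.99731×0.99955 = -0.042639 + 0.922964 = 0.880325.
Q̄ = (S_0/π) × [bracket] = (1361/π) × 0.880325 = 381.4 W/m².

Q̄ ≈ 381 W/m²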